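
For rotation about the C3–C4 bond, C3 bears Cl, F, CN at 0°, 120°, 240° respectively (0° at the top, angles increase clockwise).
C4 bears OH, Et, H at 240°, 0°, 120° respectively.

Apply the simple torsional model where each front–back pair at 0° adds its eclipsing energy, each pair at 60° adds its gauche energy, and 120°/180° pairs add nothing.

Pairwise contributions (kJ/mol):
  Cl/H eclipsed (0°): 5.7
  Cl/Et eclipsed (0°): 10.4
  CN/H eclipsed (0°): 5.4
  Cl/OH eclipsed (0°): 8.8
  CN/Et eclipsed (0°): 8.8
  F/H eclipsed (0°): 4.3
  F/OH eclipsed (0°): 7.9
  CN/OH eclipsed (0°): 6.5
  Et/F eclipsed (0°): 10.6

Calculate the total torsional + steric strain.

This conformer (eclipsed): Cl(0°)/Et(0°) eclipsed 10.4; F(120°)/H(120°) eclipsed 4.3; CN(240°)/OH(240°) eclipsed 6.5 → 21.2 kJ/mol.

21.2 kJ/mol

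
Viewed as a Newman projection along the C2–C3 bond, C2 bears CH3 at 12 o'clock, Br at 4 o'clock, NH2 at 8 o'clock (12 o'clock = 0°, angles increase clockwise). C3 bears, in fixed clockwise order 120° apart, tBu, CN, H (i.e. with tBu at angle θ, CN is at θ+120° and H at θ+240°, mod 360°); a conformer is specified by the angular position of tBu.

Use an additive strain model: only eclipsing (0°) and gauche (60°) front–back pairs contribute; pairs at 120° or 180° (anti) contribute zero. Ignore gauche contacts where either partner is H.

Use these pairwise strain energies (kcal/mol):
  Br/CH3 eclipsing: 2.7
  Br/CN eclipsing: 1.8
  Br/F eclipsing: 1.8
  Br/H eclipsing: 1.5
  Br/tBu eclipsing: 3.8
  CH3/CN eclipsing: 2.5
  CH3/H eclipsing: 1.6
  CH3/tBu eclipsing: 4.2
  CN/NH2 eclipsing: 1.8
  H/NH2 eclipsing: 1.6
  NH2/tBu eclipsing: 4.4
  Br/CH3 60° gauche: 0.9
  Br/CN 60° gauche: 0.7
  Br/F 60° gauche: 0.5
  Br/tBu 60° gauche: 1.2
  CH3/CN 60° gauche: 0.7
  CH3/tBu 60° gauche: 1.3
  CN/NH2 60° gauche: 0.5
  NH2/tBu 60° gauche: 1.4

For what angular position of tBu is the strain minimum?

60°

tBu at 0° (eclipsed): CH3(0°)/tBu(0°) eclipsed 4.2; Br(120°)/CN(120°) eclipsed 1.8; NH2(240°)/H(240°) eclipsed 1.6 → 7.6 kcal/mol.
tBu at 60° (staggered): CH3(0°)/tBu(60°) gauche 1.3; Br(120°)/tBu(60°) gauche 1.2; Br(120°)/CN(180°) gauche 0.7; NH2(240°)/CN(180°) gauche 0.5 → 3.7 kcal/mol.
tBu at 120° (eclipsed): CH3(0°)/H(0°) eclipsed 1.6; Br(120°)/tBu(120°) eclipsed 3.8; NH2(240°)/CN(240°) eclipsed 1.8 → 7.2 kcal/mol.
tBu at 180° (staggered): CH3(0°)/CN(300°) gauche 0.7; Br(120°)/tBu(180°) gauche 1.2; NH2(240°)/tBu(180°) gauche 1.4; NH2(240°)/CN(300°) gauche 0.5 → 3.8 kcal/mol.
tBu at 240° (eclipsed): CH3(0°)/CN(0°) eclipsed 2.5; Br(120°)/H(120°) eclipsed 1.5; NH2(240°)/tBu(240°) eclipsed 4.4 → 8.4 kcal/mol.
tBu at 300° (staggered): CH3(0°)/tBu(300°) gauche 1.3; CH3(0°)/CN(60°) gauche 0.7; Br(120°)/CN(60°) gauche 0.7; NH2(240°)/tBu(300°) gauche 1.4 → 4.1 kcal/mol.
The minimum (3.7 kcal/mol) occurs with tBu at 60°.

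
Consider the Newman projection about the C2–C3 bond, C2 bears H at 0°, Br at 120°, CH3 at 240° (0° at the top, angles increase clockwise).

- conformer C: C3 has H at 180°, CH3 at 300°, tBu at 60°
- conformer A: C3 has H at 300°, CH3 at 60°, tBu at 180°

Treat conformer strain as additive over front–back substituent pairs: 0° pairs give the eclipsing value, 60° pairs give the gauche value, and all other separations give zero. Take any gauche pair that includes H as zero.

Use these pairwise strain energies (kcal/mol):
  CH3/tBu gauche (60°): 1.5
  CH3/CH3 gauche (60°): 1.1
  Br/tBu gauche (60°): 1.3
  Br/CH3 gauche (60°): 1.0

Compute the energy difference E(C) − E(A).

-1.4 kcal/mol

C (staggered): Br(120°)/tBu(60°) gauche 1.3; CH3(240°)/CH3(300°) gauche 1.1 → 2.4 kcal/mol.
A (staggered): Br(120°)/CH3(60°) gauche 1.0; Br(120°)/tBu(180°) gauche 1.3; CH3(240°)/tBu(180°) gauche 1.5 → 3.8 kcal/mol.
E(C) − E(A) = 2.4 − 3.8 = -1.4 kcal/mol.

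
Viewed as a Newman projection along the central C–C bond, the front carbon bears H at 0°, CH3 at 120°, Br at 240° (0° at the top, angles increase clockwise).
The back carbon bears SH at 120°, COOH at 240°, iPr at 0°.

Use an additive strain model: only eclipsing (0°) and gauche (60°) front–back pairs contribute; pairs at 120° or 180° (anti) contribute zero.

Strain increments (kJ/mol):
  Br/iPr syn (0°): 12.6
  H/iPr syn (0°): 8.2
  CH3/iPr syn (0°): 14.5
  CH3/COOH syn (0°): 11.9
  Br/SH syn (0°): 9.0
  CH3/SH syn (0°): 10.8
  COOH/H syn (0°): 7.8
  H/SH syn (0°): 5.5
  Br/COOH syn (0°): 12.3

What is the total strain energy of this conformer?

This conformer (eclipsed): H–iPr eclipsed, CH3–SH eclipsed, Br–COOH eclipsed; 8.2 + 10.8 + 12.3 = 31.3 kJ/mol.

31.3 kJ/mol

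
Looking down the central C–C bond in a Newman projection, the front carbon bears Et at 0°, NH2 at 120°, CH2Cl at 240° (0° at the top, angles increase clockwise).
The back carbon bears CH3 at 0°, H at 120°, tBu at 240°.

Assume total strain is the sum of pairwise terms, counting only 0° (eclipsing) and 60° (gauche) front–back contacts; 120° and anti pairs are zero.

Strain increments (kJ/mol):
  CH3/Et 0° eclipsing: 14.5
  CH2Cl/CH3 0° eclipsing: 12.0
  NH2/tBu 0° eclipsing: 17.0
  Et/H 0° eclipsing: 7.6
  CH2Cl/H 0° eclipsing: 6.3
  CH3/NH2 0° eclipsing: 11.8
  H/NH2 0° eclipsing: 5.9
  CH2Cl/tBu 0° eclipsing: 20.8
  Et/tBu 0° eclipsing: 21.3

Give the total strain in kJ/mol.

41.2 kJ/mol

This conformer (eclipsed): Et–CH3 eclipsed, NH2–H eclipsed, CH2Cl–tBu eclipsed; 14.5 + 5.9 + 20.8 = 41.2 kJ/mol.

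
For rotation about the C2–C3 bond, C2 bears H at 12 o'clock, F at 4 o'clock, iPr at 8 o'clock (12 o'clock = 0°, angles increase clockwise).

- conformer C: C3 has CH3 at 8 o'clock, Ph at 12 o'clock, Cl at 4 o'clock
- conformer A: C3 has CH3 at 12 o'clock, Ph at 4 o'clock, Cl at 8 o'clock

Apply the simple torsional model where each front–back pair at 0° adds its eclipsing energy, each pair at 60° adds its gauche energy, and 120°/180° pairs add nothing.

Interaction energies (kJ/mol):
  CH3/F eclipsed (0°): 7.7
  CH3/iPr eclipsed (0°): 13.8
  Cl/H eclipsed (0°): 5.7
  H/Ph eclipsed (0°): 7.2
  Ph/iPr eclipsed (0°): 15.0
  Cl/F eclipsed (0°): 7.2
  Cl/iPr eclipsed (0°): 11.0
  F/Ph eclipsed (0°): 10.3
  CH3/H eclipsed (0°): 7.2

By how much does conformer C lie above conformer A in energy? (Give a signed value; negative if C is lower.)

-0.3 kJ/mol

C (eclipsed): H–Ph eclipsed, F–Cl eclipsed, iPr–CH3 eclipsed; 7.2 + 7.2 + 13.8 = 28.2 kJ/mol.
A (eclipsed): H–CH3 eclipsed, F–Ph eclipsed, iPr–Cl eclipsed; 7.2 + 10.3 + 11.0 = 28.5 kJ/mol.
E(C) − E(A) = 28.2 − 28.5 = -0.3 kJ/mol.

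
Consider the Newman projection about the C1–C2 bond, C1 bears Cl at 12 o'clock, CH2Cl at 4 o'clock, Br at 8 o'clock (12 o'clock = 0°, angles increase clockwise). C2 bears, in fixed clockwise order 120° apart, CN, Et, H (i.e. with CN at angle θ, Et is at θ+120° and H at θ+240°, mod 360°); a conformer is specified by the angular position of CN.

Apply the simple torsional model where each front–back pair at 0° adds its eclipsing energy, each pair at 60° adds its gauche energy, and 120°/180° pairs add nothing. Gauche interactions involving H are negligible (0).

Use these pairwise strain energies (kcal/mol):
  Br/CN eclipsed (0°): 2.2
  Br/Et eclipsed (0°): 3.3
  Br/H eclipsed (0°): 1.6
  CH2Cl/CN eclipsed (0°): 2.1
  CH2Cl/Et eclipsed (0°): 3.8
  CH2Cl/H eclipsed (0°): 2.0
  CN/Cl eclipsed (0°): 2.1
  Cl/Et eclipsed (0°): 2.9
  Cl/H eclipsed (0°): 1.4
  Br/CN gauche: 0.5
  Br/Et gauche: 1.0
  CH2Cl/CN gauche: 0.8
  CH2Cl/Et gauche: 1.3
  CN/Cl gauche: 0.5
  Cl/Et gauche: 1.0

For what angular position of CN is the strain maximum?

0°

CN at 0° is eclipsed. Cl at 0° is eclipsed with CN at 0° (2.1); CH2Cl at 120° is eclipsed with Et at 120° (3.8); Br at 240° is eclipsed with H at 240° (1.6). Total 7.5 kcal/mol.
CN at 60° is staggered. Cl at 0° is gauche with CN at 60° (0.5); CH2Cl at 120° is gauche with CN at 60° (0.8); CH2Cl at 120° is gauche with Et at 180° (1.3); Br at 240° is gauche with Et at 180° (1.0). Total 3.6 kcal/mol.
CN at 120° is eclipsed. Cl at 0° is eclipsed with H at 0° (1.4); CH2Cl at 120° is eclipsed with CN at 120° (2.1); Br at 240° is eclipsed with Et at 240° (3.3). Total 6.8 kcal/mol.
CN at 180° is staggered. Cl at 0° is gauche with Et at 300° (1.0); CH2Cl at 120° is gauche with CN at 180° (0.8); Br at 240° is gauche with CN at 180° (0.5); Br at 240° is gauche with Et at 300° (1.0). Total 3.3 kcal/mol.
CN at 240° is eclipsed. Cl at 0° is eclipsed with Et at 0° (2.9); CH2Cl at 120° is eclipsed with H at 120° (2.0); Br at 240° is eclipsed with CN at 240° (2.2). Total 7.1 kcal/mol.
CN at 300° is staggered. Cl at 0° is gauche with CN at 300° (0.5); Cl at 0° is gauche with Et at 60° (1.0); CH2Cl at 120° is gauche with Et at 60° (1.3); Br at 240° is gauche with CN at 300° (0.5). Total 3.3 kcal/mol.
The maximum (7.5 kcal/mol) occurs with CN at 0°.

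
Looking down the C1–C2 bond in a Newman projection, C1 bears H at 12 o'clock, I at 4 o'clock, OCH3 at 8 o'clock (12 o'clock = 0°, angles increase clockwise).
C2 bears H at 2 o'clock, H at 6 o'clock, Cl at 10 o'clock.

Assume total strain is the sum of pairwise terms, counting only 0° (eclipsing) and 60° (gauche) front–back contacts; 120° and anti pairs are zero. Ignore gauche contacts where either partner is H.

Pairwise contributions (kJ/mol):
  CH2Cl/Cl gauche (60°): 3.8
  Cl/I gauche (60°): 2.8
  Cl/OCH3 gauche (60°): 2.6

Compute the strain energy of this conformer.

2.6 kJ/mol

This conformer (staggered): OCH3(240°)/Cl(300°) gauche 2.6 → 2.6 kJ/mol.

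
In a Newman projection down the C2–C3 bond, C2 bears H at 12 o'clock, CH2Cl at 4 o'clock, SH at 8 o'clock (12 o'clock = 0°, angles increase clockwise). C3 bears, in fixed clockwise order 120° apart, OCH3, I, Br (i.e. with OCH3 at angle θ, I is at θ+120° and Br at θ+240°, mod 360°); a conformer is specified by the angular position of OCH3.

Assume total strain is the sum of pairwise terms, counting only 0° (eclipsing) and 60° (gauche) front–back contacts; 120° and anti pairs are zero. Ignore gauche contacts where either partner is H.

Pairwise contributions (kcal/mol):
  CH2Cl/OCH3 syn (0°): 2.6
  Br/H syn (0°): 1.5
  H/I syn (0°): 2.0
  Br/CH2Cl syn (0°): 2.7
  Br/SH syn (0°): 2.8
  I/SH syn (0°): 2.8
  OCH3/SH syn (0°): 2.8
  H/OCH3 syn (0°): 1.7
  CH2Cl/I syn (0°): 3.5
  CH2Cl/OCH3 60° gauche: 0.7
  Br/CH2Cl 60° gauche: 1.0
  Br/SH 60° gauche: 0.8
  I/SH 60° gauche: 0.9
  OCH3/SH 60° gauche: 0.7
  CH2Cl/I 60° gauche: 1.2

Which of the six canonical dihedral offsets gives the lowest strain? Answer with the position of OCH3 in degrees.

180°

OCH3 at 0° (eclipsed): H(0°)/OCH3(0°) eclipsed 1.7; CH2Cl(120°)/I(120°) eclipsed 3.5; SH(240°)/Br(240°) eclipsed 2.8 → 8.0 kcal/mol.
OCH3 at 60° (staggered): CH2Cl(120°)/OCH3(60°) gauche 0.7; CH2Cl(120°)/I(180°) gauche 1.2; SH(240°)/I(180°) gauche 0.9; SH(240°)/Br(300°) gauche 0.8 → 3.6 kcal/mol.
OCH3 at 120° (eclipsed): H(0°)/Br(0°) eclipsed 1.5; CH2Cl(120°)/OCH3(120°) eclipsed 2.6; SH(240°)/I(240°) eclipsed 2.8 → 6.9 kcal/mol.
OCH3 at 180° (staggered): CH2Cl(120°)/OCH3(180°) gauche 0.7; CH2Cl(120°)/Br(60°) gauche 1.0; SH(240°)/OCH3(180°) gauche 0.7; SH(240°)/I(300°) gauche 0.9 → 3.3 kcal/mol.
OCH3 at 240° (eclipsed): H(0°)/I(0°) eclipsed 2.0; CH2Cl(120°)/Br(120°) eclipsed 2.7; SH(240°)/OCH3(240°) eclipsed 2.8 → 7.5 kcal/mol.
OCH3 at 300° (staggered): CH2Cl(120°)/I(60°) gauche 1.2; CH2Cl(120°)/Br(180°) gauche 1.0; SH(240°)/OCH3(300°) gauche 0.7; SH(240°)/Br(180°) gauche 0.8 → 3.7 kcal/mol.
The minimum (3.3 kcal/mol) occurs with OCH3 at 180°.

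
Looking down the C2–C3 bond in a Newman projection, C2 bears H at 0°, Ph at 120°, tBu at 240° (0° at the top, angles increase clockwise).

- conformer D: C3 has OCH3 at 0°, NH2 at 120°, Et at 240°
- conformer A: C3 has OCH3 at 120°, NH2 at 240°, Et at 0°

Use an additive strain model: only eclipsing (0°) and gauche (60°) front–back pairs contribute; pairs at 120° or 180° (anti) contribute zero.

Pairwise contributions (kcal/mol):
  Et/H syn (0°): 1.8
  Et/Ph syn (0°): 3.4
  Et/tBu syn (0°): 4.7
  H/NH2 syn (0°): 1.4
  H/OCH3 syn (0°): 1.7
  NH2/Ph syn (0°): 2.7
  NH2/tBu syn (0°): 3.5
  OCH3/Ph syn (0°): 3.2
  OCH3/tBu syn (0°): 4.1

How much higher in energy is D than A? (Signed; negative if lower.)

+0.6 kcal/mol

D (eclipsed): H(0°)/OCH3(0°) eclipsed 1.7; Ph(120°)/NH2(120°) eclipsed 2.7; tBu(240°)/Et(240°) eclipsed 4.7 → 9.1 kcal/mol.
A (eclipsed): H(0°)/Et(0°) eclipsed 1.8; Ph(120°)/OCH3(120°) eclipsed 3.2; tBu(240°)/NH2(240°) eclipsed 3.5 → 8.5 kcal/mol.
E(D) − E(A) = 9.1 − 8.5 = +0.6 kcal/mol.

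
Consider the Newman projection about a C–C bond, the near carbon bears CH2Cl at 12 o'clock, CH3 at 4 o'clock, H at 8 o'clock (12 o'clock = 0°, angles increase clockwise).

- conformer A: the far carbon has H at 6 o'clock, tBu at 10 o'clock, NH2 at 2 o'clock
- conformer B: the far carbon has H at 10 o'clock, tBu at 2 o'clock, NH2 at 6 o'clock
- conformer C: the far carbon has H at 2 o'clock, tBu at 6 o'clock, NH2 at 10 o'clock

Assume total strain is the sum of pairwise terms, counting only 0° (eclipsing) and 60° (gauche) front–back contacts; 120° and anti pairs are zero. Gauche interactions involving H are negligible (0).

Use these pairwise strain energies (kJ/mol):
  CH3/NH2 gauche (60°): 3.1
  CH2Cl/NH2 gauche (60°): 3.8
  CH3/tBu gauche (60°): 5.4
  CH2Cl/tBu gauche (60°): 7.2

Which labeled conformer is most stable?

A is staggered. CH2Cl at 0° is gauche with tBu at 300° (7.2); CH2Cl at 0° is gauche with NH2 at 60° (3.8); CH3 at 120° is gauche with NH2 at 60° (3.1). Total 14.1 kJ/mol.
B is staggered. CH2Cl at 0° is gauche with tBu at 60° (7.2); CH3 at 120° is gauche with tBu at 60° (5.4); CH3 at 120° is gauche with NH2 at 180° (3.1). Total 15.7 kJ/mol.
C is staggered. CH2Cl at 0° is gauche with NH2 at 300° (3.8); CH3 at 120° is gauche with tBu at 180° (5.4). Total 9.2 kJ/mol.
C has the lowest total (9.2 kJ/mol).

C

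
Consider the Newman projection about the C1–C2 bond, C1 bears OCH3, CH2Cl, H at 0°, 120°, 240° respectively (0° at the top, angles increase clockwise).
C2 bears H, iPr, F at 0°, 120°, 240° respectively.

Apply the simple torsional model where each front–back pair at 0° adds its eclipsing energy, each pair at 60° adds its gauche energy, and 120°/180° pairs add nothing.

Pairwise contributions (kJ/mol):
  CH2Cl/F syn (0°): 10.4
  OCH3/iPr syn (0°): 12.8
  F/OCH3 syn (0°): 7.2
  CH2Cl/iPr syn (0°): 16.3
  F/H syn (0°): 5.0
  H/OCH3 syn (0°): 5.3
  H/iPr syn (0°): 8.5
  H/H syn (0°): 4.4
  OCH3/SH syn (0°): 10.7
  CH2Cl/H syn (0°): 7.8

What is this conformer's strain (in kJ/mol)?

26.6 kJ/mol

This conformer is eclipsed. OCH3 at 0° is eclipsed with H at 0° (5.3); CH2Cl at 120° is eclipsed with iPr at 120° (16.3); H at 240° is eclipsed with F at 240° (5.0). Total 26.6 kJ/mol.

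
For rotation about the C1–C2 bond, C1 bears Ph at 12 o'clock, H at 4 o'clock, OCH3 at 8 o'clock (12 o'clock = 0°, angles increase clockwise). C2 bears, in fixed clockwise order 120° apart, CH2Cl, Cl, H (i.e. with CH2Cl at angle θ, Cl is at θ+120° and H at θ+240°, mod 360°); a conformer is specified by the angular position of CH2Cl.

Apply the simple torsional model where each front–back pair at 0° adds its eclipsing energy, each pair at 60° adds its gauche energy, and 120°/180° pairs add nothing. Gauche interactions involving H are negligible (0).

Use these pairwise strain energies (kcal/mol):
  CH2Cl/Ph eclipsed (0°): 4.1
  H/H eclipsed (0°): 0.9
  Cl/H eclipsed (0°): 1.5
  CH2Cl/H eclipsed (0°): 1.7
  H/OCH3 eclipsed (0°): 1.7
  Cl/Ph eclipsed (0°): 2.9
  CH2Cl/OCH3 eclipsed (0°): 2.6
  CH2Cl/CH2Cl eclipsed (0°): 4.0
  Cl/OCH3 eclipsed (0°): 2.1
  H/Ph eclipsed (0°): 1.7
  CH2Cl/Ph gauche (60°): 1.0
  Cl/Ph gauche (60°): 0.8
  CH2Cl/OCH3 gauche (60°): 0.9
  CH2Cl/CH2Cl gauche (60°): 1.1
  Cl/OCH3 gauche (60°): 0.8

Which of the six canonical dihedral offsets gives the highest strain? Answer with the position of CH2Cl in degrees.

0°

CH2Cl at 0° (eclipsed): Ph(0°)/CH2Cl(0°) eclipsed 4.1; H(120°)/Cl(120°) eclipsed 1.5; OCH3(240°)/H(240°) eclipsed 1.7 → 7.3 kcal/mol.
CH2Cl at 60° (staggered): Ph(0°)/CH2Cl(60°) gauche 1.0; OCH3(240°)/Cl(180°) gauche 0.8 → 1.8 kcal/mol.
CH2Cl at 120° (eclipsed): Ph(0°)/H(0°) eclipsed 1.7; H(120°)/CH2Cl(120°) eclipsed 1.7; OCH3(240°)/Cl(240°) eclipsed 2.1 → 5.5 kcal/mol.
CH2Cl at 180° (staggered): Ph(0°)/Cl(300°) gauche 0.8; OCH3(240°)/CH2Cl(180°) gauche 0.9; OCH3(240°)/Cl(300°) gauche 0.8 → 2.5 kcal/mol.
CH2Cl at 240° (eclipsed): Ph(0°)/Cl(0°) eclipsed 2.9; H(120°)/H(120°) eclipsed 0.9; OCH3(240°)/CH2Cl(240°) eclipsed 2.6 → 6.4 kcal/mol.
CH2Cl at 300° (staggered): Ph(0°)/CH2Cl(300°) gauche 1.0; Ph(0°)/Cl(60°) gauche 0.8; OCH3(240°)/CH2Cl(300°) gauche 0.9 → 2.7 kcal/mol.
The maximum (7.3 kcal/mol) occurs with CH2Cl at 0°.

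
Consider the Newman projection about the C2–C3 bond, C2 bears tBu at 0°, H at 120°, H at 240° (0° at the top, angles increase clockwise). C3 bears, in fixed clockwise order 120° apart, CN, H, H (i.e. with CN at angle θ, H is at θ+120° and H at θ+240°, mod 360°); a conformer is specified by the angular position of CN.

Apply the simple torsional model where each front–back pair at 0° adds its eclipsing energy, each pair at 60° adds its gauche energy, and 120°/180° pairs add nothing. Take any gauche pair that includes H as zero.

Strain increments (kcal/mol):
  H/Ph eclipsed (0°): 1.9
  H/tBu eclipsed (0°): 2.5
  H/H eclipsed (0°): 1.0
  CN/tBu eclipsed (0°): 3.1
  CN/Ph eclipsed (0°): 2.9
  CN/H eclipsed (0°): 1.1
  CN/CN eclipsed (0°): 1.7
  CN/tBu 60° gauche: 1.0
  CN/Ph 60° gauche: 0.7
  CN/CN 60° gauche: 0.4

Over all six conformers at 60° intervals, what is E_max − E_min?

5.1 kcal/mol

CN at 0° is eclipsed. tBu at 0° is eclipsed with CN at 0° (3.1); H at 120° is eclipsed with H at 120° (1.0); H at 240° is eclipsed with H at 240° (1.0). Total 5.1 kcal/mol.
CN at 60° is staggered. tBu at 0° is gauche with CN at 60° (1.0). Total 1.0 kcal/mol.
CN at 120° is eclipsed. tBu at 0° is eclipsed with H at 0° (2.5); H at 120° is eclipsed with CN at 120° (1.1); H at 240° is eclipsed with H at 240° (1.0). Total 4.6 kcal/mol.
CN at 180° (staggered): no non-H gauche contacts → 0.0 kcal/mol.
CN at 240° is eclipsed. tBu at 0° is eclipsed with H at 0° (2.5); H at 120° is eclipsed with H at 120° (1.0); H at 240° is eclipsed with CN at 240° (1.1). Total 4.6 kcal/mol.
CN at 300° is staggered. tBu at 0° is gauche with CN at 300° (1.0). Total 1.0 kcal/mol.
Max at 0° (5.1 kcal/mol), min at 180° (0.0 kcal/mol); barrier = 5.1 kcal/mol.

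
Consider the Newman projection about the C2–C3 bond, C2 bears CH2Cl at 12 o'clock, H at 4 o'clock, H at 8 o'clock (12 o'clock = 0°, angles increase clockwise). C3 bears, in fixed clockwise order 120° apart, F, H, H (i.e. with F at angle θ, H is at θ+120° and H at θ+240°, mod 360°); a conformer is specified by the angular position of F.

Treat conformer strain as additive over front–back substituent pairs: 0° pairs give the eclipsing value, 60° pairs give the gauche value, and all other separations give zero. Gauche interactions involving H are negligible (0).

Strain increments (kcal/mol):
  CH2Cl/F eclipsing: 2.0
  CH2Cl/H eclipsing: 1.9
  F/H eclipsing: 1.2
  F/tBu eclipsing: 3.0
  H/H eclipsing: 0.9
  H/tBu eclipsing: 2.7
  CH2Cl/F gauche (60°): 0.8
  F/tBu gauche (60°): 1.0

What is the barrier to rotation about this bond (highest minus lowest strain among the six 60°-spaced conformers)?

4.0 kcal/mol

F at 0° (eclipsed): CH2Cl–F eclipsed, H–H eclipsed, H–H eclipsed; 2.0 + 0.9 + 0.9 = 3.8 kcal/mol.
F at 60° (staggered): CH2Cl–F gauche; 0.8 = 0.8 kcal/mol.
F at 120° (eclipsed): CH2Cl–H eclipsed, H–F eclipsed, H–H eclipsed; 1.9 + 1.2 + 0.9 = 4.0 kcal/mol.
F at 180° (staggered): no non-H gauche contacts → 0.0 kcal/mol.
F at 240° (eclipsed): CH2Cl–H eclipsed, H–H eclipsed, H–F eclipsed; 1.9 + 0.9 + 1.2 = 4.0 kcal/mol.
F at 300° (staggered): CH2Cl–F gauche; 0.8 = 0.8 kcal/mol.
Max at 120° (4.0 kcal/mol), min at 180° (0.0 kcal/mol); barrier = 4.0 kcal/mol.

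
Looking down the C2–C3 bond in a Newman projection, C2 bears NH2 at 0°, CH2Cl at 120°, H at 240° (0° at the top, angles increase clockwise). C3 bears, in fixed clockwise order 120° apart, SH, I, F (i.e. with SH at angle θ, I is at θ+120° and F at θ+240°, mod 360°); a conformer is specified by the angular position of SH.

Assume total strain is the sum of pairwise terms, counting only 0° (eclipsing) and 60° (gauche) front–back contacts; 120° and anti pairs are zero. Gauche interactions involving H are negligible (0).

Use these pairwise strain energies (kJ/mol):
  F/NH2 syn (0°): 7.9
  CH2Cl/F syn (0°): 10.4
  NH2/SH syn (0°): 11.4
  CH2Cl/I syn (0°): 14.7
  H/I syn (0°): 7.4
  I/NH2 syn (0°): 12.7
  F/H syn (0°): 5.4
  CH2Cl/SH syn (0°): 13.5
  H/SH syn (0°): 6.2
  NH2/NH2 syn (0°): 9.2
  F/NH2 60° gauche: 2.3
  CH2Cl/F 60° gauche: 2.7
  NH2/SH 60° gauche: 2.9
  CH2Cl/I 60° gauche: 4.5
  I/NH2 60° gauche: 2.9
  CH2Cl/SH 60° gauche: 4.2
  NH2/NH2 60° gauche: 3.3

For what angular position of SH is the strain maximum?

0°

SH at 0° (eclipsed): NH2(0°)/SH(0°) eclipsed 11.4; CH2Cl(120°)/I(120°) eclipsed 14.7; H(240°)/F(240°) eclipsed 5.4 → 31.5 kJ/mol.
SH at 60° (staggered): NH2(0°)/SH(60°) gauche 2.9; NH2(0°)/F(300°) gauche 2.3; CH2Cl(120°)/SH(60°) gauche 4.2; CH2Cl(120°)/I(180°) gauche 4.5 → 13.9 kJ/mol.
SH at 120° (eclipsed): NH2(0°)/F(0°) eclipsed 7.9; CH2Cl(120°)/SH(120°) eclipsed 13.5; H(240°)/I(240°) eclipsed 7.4 → 28.8 kJ/mol.
SH at 180° (staggered): NH2(0°)/I(300°) gauche 2.9; NH2(0°)/F(60°) gauche 2.3; CH2Cl(120°)/SH(180°) gauche 4.2; CH2Cl(120°)/F(60°) gauche 2.7 → 12.1 kJ/mol.
SH at 240° (eclipsed): NH2(0°)/I(0°) eclipsed 12.7; CH2Cl(120°)/F(120°) eclipsed 10.4; H(240°)/SH(240°) eclipsed 6.2 → 29.3 kJ/mol.
SH at 300° (staggered): NH2(0°)/SH(300°) gauche 2.9; NH2(0°)/I(60°) gauche 2.9; CH2Cl(120°)/I(60°) gauche 4.5; CH2Cl(120°)/F(180°) gauche 2.7 → 13.0 kJ/mol.
The maximum (31.5 kJ/mol) occurs with SH at 0°.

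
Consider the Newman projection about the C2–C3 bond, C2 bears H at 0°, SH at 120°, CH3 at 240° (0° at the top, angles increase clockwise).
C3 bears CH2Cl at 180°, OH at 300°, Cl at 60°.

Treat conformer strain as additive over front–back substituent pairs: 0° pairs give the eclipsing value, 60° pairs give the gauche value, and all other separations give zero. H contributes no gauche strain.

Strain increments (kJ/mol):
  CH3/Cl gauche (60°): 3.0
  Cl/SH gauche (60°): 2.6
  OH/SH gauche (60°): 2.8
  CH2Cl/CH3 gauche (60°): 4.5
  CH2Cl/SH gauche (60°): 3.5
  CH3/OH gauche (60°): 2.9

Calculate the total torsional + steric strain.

This conformer (staggered): SH–CH2Cl gauche, SH–Cl gauche, CH3–CH2Cl gauche, CH3–OH gauche; 3.5 + 2.6 + 4.5 + 2.9 = 13.5 kJ/mol.

13.5 kJ/mol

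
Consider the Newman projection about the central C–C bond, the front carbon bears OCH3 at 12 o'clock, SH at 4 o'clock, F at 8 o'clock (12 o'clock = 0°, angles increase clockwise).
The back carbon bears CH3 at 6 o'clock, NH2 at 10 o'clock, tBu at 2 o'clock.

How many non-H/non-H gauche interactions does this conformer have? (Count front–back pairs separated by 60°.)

Non-H gauche pairs: OCH3(0°)/NH2(300°); OCH3(0°)/tBu(60°); SH(120°)/CH3(180°); SH(120°)/tBu(60°); F(240°)/CH3(180°); F(240°)/NH2(300°) — 6 interactions.

6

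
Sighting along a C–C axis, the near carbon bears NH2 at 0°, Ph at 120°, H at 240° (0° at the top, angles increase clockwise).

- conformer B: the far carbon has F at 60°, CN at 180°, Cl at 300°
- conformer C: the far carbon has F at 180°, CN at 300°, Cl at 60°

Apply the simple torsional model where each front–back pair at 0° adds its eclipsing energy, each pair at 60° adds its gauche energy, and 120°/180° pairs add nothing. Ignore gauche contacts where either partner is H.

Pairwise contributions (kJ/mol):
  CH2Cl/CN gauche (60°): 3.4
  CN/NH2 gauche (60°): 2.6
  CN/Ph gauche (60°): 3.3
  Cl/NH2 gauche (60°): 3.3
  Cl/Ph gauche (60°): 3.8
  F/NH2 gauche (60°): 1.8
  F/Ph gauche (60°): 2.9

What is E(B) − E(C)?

B (staggered): NH2–F gauche, NH2–Cl gauche, Ph–F gauche, Ph–CN gauche; 1.8 + 3.3 + 2.9 + 3.3 = 11.3 kJ/mol.
C (staggered): NH2–CN gauche, NH2–Cl gauche, Ph–F gauche, Ph–Cl gauche; 2.6 + 3.3 + 2.9 + 3.8 = 12.6 kJ/mol.
E(B) − E(C) = 11.3 − 12.6 = -1.3 kJ/mol.

-1.3 kJ/mol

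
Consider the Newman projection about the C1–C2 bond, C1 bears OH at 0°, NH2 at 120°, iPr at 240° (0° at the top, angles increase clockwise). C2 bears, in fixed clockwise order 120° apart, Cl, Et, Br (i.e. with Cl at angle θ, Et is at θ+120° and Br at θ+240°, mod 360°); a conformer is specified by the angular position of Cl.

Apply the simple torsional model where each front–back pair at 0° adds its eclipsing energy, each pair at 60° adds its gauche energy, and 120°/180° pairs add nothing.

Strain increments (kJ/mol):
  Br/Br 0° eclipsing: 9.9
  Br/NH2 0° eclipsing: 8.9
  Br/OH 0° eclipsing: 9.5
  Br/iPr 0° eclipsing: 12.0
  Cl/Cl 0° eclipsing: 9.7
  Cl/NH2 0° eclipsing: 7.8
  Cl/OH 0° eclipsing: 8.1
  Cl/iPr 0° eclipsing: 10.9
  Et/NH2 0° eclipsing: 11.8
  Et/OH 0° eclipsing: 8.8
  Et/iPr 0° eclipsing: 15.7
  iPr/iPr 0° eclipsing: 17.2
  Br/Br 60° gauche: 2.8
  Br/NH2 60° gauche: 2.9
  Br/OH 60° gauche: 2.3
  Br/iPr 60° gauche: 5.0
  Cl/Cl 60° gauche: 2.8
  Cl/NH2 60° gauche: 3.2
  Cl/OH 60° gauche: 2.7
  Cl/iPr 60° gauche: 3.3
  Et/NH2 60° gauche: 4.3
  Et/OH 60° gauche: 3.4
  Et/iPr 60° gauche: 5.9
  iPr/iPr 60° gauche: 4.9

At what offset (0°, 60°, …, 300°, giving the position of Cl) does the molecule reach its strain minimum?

180°

Cl at 0° is eclipsed. OH at 0° is eclipsed with Cl at 0° (8.1); NH2 at 120° is eclipsed with Et at 120° (11.8); iPr at 240° is eclipsed with Br at 240° (12.0). Total 31.9 kJ/mol.
Cl at 60° is staggered. OH at 0° is gauche with Cl at 60° (2.7); OH at 0° is gauche with Br at 300° (2.3); NH2 at 120° is gauche with Cl at 60° (3.2); NH2 at 120° is gauche with Et at 180° (4.3); iPr at 240° is gauche with Et at 180° (5.9); iPr at 240° is gauche with Br at 300° (5.0). Total 23.4 kJ/mol.
Cl at 120° is eclipsed. OH at 0° is eclipsed with Br at 0° (9.5); NH2 at 120° is eclipsed with Cl at 120° (7.8); iPr at 240° is eclipsed with Et at 240° (15.7). Total 33.0 kJ/mol.
Cl at 180° is staggered. OH at 0° is gauche with Et at 300° (3.4); OH at 0° is gauche with Br at 60° (2.3); NH2 at 120° is gauche with Cl at 180° (3.2); NH2 at 120° is gauche with Br at 60° (2.9); iPr at 240° is gauche with Cl at 180° (3.3); iPr at 240° is gauche with Et at 300° (5.9). Total 21.0 kJ/mol.
Cl at 240° is eclipsed. OH at 0° is eclipsed with Et at 0° (8.8); NH2 at 120° is eclipsed with Br at 120° (8.9); iPr at 240° is eclipsed with Cl at 240° (10.9). Total 28.6 kJ/mol.
Cl at 300° is staggered. OH at 0° is gauche with Cl at 300° (2.7); OH at 0° is gauche with Et at 60° (3.4); NH2 at 120° is gauche with Et at 60° (4.3); NH2 at 120° is gauche with Br at 180° (2.9); iPr at 240° is gauche with Cl at 300° (3.3); iPr at 240° is gauche with Br at 180° (5.0). Total 21.6 kJ/mol.
The minimum (21.0 kJ/mol) occurs with Cl at 180°.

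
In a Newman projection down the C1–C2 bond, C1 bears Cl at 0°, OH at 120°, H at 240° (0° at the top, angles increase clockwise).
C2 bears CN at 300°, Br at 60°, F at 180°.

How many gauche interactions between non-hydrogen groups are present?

4

Non-H gauche pairs: Cl(0°)/CN(300°); Cl(0°)/Br(60°); OH(120°)/Br(60°); OH(120°)/F(180°) — 4 interactions.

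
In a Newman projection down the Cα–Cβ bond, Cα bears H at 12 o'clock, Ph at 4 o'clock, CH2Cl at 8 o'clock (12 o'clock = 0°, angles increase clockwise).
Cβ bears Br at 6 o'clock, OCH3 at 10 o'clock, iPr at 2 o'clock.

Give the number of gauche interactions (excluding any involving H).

4

Non-H gauche pairs: Ph(120°)/Br(180°); Ph(120°)/iPr(60°); CH2Cl(240°)/Br(180°); CH2Cl(240°)/OCH3(300°) — 4 interactions.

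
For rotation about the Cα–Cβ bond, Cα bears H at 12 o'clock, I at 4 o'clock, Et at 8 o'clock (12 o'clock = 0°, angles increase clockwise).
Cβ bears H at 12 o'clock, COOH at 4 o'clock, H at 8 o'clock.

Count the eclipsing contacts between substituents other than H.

1

Non-H eclipsing pairs: I(120°)/COOH(120°) — 1 interaction.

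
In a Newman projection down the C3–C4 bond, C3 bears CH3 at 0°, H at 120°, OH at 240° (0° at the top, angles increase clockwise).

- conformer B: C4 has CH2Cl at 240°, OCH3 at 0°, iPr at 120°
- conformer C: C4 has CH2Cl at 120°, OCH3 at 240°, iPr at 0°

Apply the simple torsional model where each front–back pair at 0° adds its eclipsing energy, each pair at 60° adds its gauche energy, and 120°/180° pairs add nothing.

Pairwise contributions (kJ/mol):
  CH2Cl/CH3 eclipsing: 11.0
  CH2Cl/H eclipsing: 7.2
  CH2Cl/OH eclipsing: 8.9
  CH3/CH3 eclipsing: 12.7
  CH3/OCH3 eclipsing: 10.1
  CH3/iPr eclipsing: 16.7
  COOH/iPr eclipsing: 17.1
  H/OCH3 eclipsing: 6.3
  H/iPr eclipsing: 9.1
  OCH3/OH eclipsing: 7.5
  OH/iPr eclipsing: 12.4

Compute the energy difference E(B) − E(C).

-3.3 kJ/mol

B (eclipsed): CH3–OCH3 eclipsed, H–iPr eclipsed, OH–CH2Cl eclipsed; 10.1 + 9.1 + 8.9 = 28.1 kJ/mol.
C (eclipsed): CH3–iPr eclipsed, H–CH2Cl eclipsed, OH–OCH3 eclipsed; 16.7 + 7.2 + 7.5 = 31.4 kJ/mol.
E(B) − E(C) = 28.1 − 31.4 = -3.3 kJ/mol.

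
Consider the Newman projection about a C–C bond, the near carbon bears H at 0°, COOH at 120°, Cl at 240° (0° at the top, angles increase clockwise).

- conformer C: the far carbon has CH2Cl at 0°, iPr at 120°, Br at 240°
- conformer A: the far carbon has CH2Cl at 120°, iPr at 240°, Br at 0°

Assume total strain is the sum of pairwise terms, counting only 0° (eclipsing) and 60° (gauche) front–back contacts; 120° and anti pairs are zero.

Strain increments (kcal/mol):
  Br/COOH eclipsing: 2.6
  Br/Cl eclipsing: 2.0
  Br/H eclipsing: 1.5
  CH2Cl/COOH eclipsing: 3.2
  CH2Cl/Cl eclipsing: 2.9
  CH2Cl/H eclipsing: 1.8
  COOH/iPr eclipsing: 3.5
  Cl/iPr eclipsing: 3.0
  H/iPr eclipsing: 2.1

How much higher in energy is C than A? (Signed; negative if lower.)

C is eclipsed. H at 0° is eclipsed with CH2Cl at 0° (1.8); COOH at 120° is eclipsed with iPr at 120° (3.5); Cl at 240° is eclipsed with Br at 240° (2.0). Total 7.3 kcal/mol.
A is eclipsed. H at 0° is eclipsed with Br at 0° (1.5); COOH at 120° is eclipsed with CH2Cl at 120° (3.2); Cl at 240° is eclipsed with iPr at 240° (3.0). Total 7.7 kcal/mol.
E(C) − E(A) = 7.3 − 7.7 = -0.4 kcal/mol.

-0.4 kcal/mol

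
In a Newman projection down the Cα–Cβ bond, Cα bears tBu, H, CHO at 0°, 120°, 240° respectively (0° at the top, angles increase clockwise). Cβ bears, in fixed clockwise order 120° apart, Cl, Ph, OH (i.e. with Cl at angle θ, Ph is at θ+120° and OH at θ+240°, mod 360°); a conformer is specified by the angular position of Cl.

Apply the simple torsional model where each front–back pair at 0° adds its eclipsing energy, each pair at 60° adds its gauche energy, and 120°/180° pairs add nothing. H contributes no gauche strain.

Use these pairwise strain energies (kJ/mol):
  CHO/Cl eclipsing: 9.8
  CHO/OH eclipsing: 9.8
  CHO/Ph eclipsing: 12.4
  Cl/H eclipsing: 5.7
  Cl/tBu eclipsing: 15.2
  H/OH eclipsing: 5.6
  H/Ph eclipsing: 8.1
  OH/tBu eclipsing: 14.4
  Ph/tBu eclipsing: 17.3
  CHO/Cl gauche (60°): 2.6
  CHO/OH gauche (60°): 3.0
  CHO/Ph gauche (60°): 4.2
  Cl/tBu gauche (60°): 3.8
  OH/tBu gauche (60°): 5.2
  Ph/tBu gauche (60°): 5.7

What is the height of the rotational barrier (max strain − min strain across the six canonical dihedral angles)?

18.0 kJ/mol

Cl at 0° (eclipsed): tBu(0°)/Cl(0°) eclipsed 15.2; H(120°)/Ph(120°) eclipsed 8.1; CHO(240°)/OH(240°) eclipsed 9.8 → 33.1 kJ/mol.
Cl at 60° (staggered): tBu(0°)/Cl(60°) gauche 3.8; tBu(0°)/OH(300°) gauche 5.2; CHO(240°)/Ph(180°) gauche 4.2; CHO(240°)/OH(300°) gauche 3.0 → 16.2 kJ/mol.
Cl at 120° (eclipsed): tBu(0°)/OH(0°) eclipsed 14.4; H(120°)/Cl(120°) eclipsed 5.7; CHO(240°)/Ph(240°) eclipsed 12.4 → 32.5 kJ/mol.
Cl at 180° (staggered): tBu(0°)/Ph(300°) gauche 5.7; tBu(0°)/OH(60°) gauche 5.2; CHO(240°)/Cl(180°) gauche 2.6; CHO(240°)/Ph(300°) gauche 4.2 → 17.7 kJ/mol.
Cl at 240° (eclipsed): tBu(0°)/Ph(0°) eclipsed 17.3; H(120°)/OH(120°) eclipsed 5.6; CHO(240°)/Cl(240°) eclipsed 9.8 → 32.7 kJ/mol.
Cl at 300° (staggered): tBu(0°)/Cl(300°) gauche 3.8; tBu(0°)/Ph(60°) gauche 5.7; CHO(240°)/Cl(300°) gauche 2.6; CHO(240°)/OH(180°) gauche 3.0 → 15.1 kJ/mol.
Max at 0° (33.1 kJ/mol), min at 300° (15.1 kJ/mol); barrier = 18.0 kJ/mol.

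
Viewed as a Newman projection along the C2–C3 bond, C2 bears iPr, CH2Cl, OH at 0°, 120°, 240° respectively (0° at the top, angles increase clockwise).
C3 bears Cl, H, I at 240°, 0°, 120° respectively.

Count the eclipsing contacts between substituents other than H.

2

Non-H eclipsing pairs: CH2Cl(120°)/I(120°); OH(240°)/Cl(240°) — 2 interactions.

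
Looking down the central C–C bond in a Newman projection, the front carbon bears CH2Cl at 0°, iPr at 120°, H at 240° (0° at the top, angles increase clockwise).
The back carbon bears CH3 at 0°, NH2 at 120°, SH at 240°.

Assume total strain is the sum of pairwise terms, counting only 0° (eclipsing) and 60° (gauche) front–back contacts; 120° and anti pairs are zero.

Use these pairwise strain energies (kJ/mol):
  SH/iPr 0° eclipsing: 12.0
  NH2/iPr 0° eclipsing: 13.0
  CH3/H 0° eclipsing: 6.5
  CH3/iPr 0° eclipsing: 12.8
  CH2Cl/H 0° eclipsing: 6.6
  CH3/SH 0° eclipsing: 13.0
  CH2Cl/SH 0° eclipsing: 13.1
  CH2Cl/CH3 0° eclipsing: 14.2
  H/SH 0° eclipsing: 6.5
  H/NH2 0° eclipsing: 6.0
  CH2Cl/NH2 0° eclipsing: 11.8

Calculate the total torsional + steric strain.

This conformer (eclipsed): CH2Cl–CH3 eclipsed, iPr–NH2 eclipsed, H–SH eclipsed; 14.2 + 13.0 + 6.5 = 33.7 kJ/mol.

33.7 kJ/mol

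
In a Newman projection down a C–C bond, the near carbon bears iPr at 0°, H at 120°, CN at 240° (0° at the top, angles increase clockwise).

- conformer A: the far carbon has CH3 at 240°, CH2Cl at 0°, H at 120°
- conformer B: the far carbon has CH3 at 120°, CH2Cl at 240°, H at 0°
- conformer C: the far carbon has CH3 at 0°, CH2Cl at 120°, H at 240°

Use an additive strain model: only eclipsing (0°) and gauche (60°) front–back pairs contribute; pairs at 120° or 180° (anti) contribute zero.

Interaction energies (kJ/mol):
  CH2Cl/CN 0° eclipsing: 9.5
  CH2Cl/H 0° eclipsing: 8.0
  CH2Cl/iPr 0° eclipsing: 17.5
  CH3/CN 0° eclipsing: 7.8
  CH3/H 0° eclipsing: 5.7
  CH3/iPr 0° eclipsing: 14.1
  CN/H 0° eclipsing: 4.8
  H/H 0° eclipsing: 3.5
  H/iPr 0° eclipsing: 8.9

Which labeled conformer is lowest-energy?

B

A (eclipsed): iPr–CH2Cl eclipsed, H–H eclipsed, CN–CH3 eclipsed; 17.5 + 3.5 + 7.8 = 28.8 kJ/mol.
B (eclipsed): iPr–H eclipsed, H–CH3 eclipsed, CN–CH2Cl eclipsed; 8.9 + 5.7 + 9.5 = 24.1 kJ/mol.
C (eclipsed): iPr–CH3 eclipsed, H–CH2Cl eclipsed, CN–H eclipsed; 14.1 + 8.0 + 4.8 = 26.9 kJ/mol.
B has the lowest total (24.1 kJ/mol).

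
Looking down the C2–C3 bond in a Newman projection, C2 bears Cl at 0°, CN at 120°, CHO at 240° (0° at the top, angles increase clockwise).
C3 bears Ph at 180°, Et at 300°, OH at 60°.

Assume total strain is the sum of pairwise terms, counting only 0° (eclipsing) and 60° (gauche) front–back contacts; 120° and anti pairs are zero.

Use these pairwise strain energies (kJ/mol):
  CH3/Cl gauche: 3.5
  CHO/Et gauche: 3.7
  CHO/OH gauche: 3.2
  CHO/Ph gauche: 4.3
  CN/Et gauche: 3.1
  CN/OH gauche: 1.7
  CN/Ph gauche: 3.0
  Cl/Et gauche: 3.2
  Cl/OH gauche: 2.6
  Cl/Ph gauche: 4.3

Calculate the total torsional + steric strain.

18.5 kJ/mol

This conformer (staggered): Cl(0°)/Et(300°) gauche 3.2; Cl(0°)/OH(60°) gauche 2.6; CN(120°)/Ph(180°) gauche 3.0; CN(120°)/OH(60°) gauche 1.7; CHO(240°)/Ph(180°) gauche 4.3; CHO(240°)/Et(300°) gauche 3.7 → 18.5 kJ/mol.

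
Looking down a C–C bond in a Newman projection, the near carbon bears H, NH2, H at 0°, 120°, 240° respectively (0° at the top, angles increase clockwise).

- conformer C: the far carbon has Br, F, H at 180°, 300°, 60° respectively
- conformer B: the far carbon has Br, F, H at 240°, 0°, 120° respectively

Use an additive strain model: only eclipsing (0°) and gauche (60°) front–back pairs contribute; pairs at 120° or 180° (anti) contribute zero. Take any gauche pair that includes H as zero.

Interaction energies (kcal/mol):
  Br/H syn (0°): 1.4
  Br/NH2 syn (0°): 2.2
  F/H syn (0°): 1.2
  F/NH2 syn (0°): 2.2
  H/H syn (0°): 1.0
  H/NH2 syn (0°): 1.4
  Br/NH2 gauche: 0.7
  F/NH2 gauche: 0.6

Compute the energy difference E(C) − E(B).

-3.3 kcal/mol

C (staggered): NH2(120°)/Br(180°) gauche 0.7 → 0.7 kcal/mol.
B (eclipsed): H(0°)/F(0°) eclipsed 1.2; NH2(120°)/H(120°) eclipsed 1.4; H(240°)/Br(240°) eclipsed 1.4 → 4.0 kcal/mol.
E(C) − E(B) = 0.7 − 4.0 = -3.3 kcal/mol.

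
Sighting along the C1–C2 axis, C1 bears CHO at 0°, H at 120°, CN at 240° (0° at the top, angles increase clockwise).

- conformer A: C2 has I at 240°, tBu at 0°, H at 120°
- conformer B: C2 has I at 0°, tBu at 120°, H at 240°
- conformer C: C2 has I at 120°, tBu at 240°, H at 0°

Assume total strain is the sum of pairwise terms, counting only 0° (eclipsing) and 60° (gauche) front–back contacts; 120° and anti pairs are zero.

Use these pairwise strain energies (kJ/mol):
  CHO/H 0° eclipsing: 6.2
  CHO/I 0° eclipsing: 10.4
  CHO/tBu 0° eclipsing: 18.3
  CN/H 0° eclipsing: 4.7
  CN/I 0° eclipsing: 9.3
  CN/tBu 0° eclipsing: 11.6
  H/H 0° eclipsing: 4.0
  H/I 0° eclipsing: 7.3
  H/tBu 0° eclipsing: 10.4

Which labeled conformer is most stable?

C

A is eclipsed. CHO at 0° is eclipsed with tBu at 0° (18.3); H at 120° is eclipsed with H at 120° (4.0); CN at 240° is eclipsed with I at 240° (9.3). Total 31.6 kJ/mol.
B is eclipsed. CHO at 0° is eclipsed with I at 0° (10.4); H at 120° is eclipsed with tBu at 120° (10.4); CN at 240° is eclipsed with H at 240° (4.7). Total 25.5 kJ/mol.
C is eclipsed. CHO at 0° is eclipsed with H at 0° (6.2); H at 120° is eclipsed with I at 120° (7.3); CN at 240° is eclipsed with tBu at 240° (11.6). Total 25.1 kJ/mol.
C has the lowest total (25.1 kJ/mol).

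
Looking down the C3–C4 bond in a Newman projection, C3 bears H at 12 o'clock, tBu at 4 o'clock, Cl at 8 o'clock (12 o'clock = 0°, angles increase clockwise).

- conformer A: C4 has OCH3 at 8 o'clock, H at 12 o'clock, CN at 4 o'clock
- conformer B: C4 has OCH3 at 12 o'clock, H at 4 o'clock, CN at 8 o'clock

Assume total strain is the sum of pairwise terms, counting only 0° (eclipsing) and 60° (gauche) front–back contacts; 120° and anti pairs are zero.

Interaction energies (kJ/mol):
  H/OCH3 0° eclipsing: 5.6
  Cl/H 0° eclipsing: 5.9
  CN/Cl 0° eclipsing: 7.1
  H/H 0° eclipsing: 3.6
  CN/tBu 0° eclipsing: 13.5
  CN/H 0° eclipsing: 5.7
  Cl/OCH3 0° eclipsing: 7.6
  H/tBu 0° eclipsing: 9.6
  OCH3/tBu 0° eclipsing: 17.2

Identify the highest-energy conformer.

A is eclipsed. H at 0° is eclipsed with H at 0° (3.6); tBu at 120° is eclipsed with CN at 120° (13.5); Cl at 240° is eclipsed with OCH3 at 240° (7.6). Total 24.7 kJ/mol.
B is eclipsed. H at 0° is eclipsed with OCH3 at 0° (5.6); tBu at 120° is eclipsed with H at 120° (9.6); Cl at 240° is eclipsed with CN at 240° (7.1). Total 22.3 kJ/mol.
A has the highest total (24.7 kJ/mol).

A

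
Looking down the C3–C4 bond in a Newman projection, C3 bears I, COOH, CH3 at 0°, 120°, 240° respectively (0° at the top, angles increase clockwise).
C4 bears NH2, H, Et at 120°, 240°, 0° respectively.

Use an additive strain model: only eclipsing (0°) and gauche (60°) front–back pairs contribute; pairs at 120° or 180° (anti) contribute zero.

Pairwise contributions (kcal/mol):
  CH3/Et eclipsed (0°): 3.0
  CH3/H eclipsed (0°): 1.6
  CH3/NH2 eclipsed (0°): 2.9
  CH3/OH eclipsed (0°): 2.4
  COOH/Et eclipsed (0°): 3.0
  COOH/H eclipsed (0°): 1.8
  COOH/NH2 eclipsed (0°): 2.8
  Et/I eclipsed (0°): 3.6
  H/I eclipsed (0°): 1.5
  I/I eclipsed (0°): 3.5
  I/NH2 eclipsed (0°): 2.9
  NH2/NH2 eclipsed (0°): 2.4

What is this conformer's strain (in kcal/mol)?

This conformer (eclipsed): I–Et eclipsed, COOH–NH2 eclipsed, CH3–H eclipsed; 3.6 + 2.8 + 1.6 = 8.0 kcal/mol.

8.0 kcal/mol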